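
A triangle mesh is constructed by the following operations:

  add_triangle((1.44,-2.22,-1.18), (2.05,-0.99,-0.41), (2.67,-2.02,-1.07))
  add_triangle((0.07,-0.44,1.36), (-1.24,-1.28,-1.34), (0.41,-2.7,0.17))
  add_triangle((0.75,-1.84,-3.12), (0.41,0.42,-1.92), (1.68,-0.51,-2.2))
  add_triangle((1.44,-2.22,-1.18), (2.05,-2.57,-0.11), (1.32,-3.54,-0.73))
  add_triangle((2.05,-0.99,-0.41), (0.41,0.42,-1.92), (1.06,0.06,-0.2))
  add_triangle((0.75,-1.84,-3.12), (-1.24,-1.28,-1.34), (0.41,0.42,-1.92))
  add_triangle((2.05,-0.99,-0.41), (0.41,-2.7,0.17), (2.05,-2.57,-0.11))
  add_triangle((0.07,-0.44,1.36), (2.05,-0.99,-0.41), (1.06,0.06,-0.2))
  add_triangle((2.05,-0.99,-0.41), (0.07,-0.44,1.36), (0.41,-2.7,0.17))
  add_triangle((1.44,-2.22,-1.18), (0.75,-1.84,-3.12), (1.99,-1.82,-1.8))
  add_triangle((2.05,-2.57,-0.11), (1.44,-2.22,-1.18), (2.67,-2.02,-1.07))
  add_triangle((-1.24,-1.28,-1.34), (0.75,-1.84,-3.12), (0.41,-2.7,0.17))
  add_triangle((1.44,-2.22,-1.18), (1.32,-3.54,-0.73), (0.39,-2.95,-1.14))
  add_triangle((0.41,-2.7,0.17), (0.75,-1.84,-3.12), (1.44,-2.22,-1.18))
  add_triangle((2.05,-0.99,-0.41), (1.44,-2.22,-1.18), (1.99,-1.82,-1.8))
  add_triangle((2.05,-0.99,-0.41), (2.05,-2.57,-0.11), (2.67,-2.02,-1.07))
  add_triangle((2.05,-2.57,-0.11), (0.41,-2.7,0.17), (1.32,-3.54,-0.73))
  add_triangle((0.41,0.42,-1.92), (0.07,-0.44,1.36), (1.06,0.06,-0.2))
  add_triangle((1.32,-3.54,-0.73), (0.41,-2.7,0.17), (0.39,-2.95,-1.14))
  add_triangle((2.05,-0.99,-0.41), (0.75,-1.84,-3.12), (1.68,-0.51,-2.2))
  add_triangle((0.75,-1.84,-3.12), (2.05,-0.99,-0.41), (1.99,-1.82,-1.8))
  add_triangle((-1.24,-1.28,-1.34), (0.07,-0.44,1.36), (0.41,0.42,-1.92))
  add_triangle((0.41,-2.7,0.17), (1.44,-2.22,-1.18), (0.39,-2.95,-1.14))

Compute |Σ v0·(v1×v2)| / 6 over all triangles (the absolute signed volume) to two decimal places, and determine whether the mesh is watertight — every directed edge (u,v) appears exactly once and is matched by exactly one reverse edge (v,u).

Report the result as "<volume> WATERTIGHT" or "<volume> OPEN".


13.27 OPEN

Per-triangle v0·(v1×v2)/6:
  t1: -0.0565
  t2: +0.8579
  t3: +0.9503
  t4: +0.6169
  t5: +0.3617
  t6: +1.2741
  t7: -0.1204
  t8: +0.2701
  t9: +1.1396
  t10: +0.7782
  t11: +0.6314
  t12: +2.3895
  t13: +0.4946
  t14: +1.3265
  t15: +0.4685
  t16: +0.3642
  t17: +0.6160
  t18: -0.0483
  t19: +0.4916
  t20: +1.2469
  t21: +0.1638
  t22: -0.2510
  t23: -0.6924
Σ = +13.2731 → |volume| = 13.27

Directed edges: 69 total; 3 unmatched, e.g. (0.41,0.42,-1.92)→(1.68,-0.51,-2.2) → open.


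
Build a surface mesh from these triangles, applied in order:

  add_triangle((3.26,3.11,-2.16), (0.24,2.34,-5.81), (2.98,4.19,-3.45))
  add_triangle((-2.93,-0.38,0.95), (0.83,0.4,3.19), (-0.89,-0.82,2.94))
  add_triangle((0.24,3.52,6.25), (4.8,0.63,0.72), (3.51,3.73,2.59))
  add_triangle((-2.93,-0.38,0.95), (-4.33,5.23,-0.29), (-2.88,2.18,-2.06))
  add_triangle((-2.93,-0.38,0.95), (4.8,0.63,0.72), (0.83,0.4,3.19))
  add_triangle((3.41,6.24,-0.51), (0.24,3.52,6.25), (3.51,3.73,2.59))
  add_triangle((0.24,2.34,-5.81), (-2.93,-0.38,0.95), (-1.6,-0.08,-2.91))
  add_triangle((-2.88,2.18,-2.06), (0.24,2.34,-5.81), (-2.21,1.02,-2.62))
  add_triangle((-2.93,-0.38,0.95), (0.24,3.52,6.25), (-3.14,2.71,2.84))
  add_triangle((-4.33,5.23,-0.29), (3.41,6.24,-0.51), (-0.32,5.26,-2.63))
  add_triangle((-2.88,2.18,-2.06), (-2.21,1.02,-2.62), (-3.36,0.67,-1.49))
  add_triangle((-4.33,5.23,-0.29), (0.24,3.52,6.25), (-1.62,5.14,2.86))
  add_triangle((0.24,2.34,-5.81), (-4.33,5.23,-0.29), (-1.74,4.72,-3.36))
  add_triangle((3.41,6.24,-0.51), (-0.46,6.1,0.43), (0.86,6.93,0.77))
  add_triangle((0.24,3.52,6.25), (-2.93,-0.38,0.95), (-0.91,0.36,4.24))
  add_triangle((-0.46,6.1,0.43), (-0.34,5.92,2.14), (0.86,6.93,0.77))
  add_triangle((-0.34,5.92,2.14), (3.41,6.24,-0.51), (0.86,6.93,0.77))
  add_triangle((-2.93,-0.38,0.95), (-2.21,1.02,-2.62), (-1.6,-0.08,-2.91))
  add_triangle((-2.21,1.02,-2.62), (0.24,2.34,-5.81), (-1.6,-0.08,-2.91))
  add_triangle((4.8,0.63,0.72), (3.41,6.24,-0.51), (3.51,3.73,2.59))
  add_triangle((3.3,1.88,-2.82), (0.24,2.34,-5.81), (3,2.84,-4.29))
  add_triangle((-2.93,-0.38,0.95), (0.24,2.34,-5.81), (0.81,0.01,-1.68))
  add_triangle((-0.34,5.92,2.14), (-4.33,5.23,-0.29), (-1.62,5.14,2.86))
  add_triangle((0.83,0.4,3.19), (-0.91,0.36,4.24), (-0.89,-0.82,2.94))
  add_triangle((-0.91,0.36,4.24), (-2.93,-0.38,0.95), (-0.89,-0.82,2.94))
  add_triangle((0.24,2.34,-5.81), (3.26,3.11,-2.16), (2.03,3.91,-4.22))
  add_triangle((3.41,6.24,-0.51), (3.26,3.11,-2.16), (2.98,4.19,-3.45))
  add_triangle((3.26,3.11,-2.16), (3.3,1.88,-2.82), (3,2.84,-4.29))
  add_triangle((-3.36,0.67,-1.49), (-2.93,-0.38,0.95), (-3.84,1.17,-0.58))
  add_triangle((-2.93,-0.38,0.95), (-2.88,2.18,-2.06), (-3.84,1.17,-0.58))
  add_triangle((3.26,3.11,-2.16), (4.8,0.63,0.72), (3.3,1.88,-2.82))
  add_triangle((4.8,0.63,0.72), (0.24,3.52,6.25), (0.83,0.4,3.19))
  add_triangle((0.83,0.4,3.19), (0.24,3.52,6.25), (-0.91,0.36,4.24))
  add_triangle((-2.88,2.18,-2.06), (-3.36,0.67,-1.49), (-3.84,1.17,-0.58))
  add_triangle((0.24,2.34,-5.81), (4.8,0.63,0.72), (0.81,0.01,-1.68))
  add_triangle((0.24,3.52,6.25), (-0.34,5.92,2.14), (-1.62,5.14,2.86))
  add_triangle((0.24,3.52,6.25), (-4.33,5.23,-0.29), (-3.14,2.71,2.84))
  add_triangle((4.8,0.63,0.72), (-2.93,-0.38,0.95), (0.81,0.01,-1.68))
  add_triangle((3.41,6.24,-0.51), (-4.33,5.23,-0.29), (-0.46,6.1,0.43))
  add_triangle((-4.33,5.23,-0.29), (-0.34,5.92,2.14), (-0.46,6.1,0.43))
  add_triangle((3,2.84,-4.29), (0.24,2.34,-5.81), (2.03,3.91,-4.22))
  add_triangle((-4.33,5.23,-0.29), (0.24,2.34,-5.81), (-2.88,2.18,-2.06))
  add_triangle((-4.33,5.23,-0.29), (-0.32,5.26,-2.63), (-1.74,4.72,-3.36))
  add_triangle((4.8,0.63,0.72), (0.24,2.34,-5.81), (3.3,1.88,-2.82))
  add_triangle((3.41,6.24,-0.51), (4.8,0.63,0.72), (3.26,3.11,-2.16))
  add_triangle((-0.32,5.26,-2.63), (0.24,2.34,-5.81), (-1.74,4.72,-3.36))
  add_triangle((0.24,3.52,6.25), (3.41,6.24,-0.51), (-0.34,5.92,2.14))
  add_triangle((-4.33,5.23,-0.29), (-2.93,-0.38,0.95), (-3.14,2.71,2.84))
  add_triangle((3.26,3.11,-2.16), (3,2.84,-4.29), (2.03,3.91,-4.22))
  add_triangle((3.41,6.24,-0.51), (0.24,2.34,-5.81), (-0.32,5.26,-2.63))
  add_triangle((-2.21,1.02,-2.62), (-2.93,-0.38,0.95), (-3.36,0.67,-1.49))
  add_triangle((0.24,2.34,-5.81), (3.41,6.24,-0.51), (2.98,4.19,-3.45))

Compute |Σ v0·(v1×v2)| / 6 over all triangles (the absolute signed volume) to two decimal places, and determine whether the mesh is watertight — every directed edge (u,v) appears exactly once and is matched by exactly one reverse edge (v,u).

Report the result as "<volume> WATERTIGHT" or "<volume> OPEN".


Per-triangle v0·(v1×v2)/6:
  t1: +2.4437
  t2: -1.5687
  t3: +10.4936
  t4: +6.3548
  t5: +0.3124
  t6: +15.0747
  t7: -3.5090
  t8: +3.1323
  t9: +6.5285
  t10: +16.9036
  t11: +1.2207
  t12: +6.1592
  t13: +4.8530
  t14: +2.4457
  t15: +5.2440
  t16: +2.3910
  t17: +3.0185
  t18: +1.9800
  t19: +2.7519
  t20: +12.2338
  t21: +1.3942
  t22: +1.8642
  t23: +6.8340
  t24: +1.1212
  t25: +1.9763
  t26: -2.7615
  t27: +3.6750
  t28: +1.5788
  t29: +1.1156
  t30: -0.1628
  t31: +4.0468
  t32: +7.1083
  t33: +3.0553
  t34: +1.1869
  t35: +3.7774
  t36: +6.9435
  t37: +13.2574
  t38: +0.1005
  t39: +6.3992
  t40: +6.8216
  t41: +4.0433
  t42: +9.0036
  t43: +6.4783
  t44: +0.6446
  t45: +10.0835
  t46: +6.2450
  t47: +19.7138
  t48: +7.7313
  t49: +2.5028
  t50: +16.2900
  t51: +0.1558
  t52: +7.3907
Σ = +258.0786 → |volume| = 258.08

Directed edges: 156 total, each appears once with its reverse present → watertight.

258.08 WATERTIGHT


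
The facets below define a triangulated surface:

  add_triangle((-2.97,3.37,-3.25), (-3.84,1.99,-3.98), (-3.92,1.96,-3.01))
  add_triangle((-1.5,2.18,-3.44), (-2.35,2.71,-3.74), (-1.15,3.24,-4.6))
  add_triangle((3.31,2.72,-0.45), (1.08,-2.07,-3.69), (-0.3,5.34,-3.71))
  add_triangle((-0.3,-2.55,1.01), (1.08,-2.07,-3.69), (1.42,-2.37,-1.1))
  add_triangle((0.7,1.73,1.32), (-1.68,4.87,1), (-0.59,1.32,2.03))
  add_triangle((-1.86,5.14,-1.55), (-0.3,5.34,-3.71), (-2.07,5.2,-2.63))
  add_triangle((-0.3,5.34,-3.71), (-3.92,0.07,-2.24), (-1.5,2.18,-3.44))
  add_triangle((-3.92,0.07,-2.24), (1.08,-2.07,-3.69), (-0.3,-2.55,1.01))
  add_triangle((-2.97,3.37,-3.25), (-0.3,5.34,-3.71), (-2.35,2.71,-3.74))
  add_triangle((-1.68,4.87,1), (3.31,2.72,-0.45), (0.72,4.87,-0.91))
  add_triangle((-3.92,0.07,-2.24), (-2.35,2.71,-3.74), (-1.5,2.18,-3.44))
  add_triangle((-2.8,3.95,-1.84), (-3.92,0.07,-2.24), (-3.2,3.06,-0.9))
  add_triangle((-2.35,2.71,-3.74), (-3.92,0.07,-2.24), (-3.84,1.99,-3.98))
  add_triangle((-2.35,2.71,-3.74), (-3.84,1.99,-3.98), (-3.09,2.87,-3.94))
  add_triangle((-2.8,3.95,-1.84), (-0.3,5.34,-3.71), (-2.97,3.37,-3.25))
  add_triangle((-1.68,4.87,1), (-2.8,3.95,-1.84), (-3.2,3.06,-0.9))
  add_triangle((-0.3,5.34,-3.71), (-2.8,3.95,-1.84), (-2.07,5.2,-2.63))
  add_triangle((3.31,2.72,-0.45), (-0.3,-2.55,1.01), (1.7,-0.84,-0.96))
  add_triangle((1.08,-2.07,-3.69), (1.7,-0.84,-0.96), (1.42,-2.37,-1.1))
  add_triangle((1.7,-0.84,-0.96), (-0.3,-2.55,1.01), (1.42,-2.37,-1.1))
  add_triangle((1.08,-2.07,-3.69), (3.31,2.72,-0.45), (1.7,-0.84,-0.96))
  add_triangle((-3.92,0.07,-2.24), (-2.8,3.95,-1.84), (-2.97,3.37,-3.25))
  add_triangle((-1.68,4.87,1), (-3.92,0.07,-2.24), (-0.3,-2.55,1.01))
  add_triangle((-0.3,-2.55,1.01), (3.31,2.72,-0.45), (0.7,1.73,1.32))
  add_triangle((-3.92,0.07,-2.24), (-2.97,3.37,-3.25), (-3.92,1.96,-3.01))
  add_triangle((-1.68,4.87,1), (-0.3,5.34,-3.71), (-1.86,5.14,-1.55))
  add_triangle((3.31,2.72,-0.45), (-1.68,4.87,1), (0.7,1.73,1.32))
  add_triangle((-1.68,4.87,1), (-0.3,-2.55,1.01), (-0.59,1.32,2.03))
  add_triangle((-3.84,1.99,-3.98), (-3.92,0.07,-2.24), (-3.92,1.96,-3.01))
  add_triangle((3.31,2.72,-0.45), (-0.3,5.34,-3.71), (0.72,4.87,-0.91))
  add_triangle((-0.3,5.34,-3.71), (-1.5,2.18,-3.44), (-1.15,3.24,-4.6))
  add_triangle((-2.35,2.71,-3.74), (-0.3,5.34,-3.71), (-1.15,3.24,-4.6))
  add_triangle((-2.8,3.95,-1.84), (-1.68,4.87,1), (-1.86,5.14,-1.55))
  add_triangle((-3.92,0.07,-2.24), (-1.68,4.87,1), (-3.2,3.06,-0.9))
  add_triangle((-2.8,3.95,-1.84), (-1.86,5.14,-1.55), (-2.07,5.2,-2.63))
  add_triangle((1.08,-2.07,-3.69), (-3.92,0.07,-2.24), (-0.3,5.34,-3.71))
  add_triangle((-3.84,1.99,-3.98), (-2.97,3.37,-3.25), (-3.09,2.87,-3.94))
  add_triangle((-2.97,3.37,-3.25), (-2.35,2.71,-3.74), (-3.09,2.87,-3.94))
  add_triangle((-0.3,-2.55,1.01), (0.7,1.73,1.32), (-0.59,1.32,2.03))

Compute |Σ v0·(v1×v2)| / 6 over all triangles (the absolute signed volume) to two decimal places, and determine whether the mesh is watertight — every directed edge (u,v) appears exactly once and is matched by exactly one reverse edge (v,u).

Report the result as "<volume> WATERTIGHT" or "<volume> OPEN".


114.51 OPEN

Per-triangle v0·(v1×v2)/6:
  t1: +1.2259
  t2: +0.3007
  t3: +17.0393
  t4: +2.1094
  t5: +1.9568
  t6: +1.8236
  t7: -4.0241
  t8: +8.7737
  t9: +2.8189
  t10: +4.6215
  t11: +1.1300
  t12: +2.8368
  t13: -0.1035
  t14: +0.3549
  t15: +4.3229
  t16: +2.8312
  t17: +0.8240
  t18: +2.1223
  t19: +1.3262
  t20: +0.6253
  t21: +3.1833
  t22: +3.4366
  t23: +7.0081
  t24: +2.4158
  t25: -0.2488
  t26: +3.6001
  t27: +4.3883
  t28: +1.5166
  t29: +1.2384
  t30: +6.3498
  t31: -1.2211
  t32: +2.9946
  t33: +2.8528
  t34: +0.9090
  t35: +1.1422
  t36: +19.7527
  t37: +0.7246
  t38: +0.3800
  t39: +1.1738
Σ = +114.5124 → |volume| = 114.51

Directed edges: 117 total; 3 unmatched, e.g. (0.72,4.87,-0.91)→(-1.68,4.87,1) → open.


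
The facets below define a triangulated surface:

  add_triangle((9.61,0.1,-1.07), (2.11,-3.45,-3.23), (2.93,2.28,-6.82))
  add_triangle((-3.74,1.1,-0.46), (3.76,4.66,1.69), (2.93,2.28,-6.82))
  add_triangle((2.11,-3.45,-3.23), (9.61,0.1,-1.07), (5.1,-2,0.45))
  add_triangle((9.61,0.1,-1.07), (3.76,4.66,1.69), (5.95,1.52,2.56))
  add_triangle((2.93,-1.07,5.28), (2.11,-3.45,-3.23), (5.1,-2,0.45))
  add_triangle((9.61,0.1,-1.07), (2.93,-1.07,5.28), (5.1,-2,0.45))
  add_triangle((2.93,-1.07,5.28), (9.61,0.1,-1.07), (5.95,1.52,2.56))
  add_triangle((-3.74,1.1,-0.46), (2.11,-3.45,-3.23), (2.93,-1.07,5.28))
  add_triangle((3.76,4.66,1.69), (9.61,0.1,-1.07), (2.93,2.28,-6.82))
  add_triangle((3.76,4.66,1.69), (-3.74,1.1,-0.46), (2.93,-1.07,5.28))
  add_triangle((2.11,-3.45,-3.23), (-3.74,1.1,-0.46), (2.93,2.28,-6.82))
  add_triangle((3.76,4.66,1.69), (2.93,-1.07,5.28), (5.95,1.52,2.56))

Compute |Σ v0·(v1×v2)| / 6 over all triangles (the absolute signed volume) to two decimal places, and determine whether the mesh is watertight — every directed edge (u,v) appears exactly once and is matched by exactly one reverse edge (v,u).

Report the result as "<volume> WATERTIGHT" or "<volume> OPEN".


Per-triangle v0·(v1×v2)/6:
  t1: +46.9024
  t2: +28.2107
  t3: +15.5089
  t4: +18.9255
  t5: +10.9642
  t6: +16.6411
  t7: +18.7726
  t8: +9.1295
  t9: +55.6584
  t10: +17.8408
  t11: +19.4975
  t12: +14.8759
Σ = +272.9276 → |volume| = 272.93

Directed edges: 36 total, each appears once with its reverse present → watertight.

272.93 WATERTIGHT


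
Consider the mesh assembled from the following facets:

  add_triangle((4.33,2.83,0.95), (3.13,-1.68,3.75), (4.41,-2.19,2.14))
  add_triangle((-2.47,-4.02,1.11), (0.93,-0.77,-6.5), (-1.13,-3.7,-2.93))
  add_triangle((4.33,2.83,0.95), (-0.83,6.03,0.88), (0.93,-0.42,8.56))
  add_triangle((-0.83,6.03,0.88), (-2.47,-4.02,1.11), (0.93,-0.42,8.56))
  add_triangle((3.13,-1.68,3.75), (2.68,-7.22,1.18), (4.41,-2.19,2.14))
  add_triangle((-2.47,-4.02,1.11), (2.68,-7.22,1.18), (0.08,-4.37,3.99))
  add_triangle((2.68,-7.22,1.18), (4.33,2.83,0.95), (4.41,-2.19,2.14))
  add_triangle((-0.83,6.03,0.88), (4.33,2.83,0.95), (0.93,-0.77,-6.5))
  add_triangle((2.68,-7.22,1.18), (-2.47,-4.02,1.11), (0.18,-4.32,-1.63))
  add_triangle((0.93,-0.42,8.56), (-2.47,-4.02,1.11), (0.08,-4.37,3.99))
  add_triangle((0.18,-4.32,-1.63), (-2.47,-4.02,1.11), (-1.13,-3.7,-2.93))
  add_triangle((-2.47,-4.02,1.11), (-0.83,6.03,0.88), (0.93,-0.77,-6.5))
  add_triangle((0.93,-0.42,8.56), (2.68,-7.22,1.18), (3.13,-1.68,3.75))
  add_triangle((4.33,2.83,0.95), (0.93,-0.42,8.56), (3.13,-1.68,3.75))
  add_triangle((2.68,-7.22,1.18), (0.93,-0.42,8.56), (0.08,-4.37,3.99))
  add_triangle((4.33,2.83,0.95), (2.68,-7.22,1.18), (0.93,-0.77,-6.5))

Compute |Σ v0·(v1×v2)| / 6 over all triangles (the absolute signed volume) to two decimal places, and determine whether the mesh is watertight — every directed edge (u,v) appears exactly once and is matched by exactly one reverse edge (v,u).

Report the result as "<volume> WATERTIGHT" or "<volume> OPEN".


292.26 OPEN

Per-triangle v0·(v1×v2)/6:
  t1: +8.0608
  t2: +1.4274
  t3: +40.4212
  t4: +27.6826
  t5: +9.6686
  t6: +14.7778
  t7: +5.4240
  t8: +30.7421
  t9: +11.9138
  t10: +13.4277
  t11: +5.3417
  t12: +18.0034
  t13: +22.3729
  t14: +20.1946
  t15: +18.8085
  t16: +43.9940
Σ = +292.2611 → |volume| = 292.26

Directed edges: 48 total; 4 unmatched, e.g. (0.93,-0.77,-6.5)→(-1.13,-3.7,-2.93) → open.


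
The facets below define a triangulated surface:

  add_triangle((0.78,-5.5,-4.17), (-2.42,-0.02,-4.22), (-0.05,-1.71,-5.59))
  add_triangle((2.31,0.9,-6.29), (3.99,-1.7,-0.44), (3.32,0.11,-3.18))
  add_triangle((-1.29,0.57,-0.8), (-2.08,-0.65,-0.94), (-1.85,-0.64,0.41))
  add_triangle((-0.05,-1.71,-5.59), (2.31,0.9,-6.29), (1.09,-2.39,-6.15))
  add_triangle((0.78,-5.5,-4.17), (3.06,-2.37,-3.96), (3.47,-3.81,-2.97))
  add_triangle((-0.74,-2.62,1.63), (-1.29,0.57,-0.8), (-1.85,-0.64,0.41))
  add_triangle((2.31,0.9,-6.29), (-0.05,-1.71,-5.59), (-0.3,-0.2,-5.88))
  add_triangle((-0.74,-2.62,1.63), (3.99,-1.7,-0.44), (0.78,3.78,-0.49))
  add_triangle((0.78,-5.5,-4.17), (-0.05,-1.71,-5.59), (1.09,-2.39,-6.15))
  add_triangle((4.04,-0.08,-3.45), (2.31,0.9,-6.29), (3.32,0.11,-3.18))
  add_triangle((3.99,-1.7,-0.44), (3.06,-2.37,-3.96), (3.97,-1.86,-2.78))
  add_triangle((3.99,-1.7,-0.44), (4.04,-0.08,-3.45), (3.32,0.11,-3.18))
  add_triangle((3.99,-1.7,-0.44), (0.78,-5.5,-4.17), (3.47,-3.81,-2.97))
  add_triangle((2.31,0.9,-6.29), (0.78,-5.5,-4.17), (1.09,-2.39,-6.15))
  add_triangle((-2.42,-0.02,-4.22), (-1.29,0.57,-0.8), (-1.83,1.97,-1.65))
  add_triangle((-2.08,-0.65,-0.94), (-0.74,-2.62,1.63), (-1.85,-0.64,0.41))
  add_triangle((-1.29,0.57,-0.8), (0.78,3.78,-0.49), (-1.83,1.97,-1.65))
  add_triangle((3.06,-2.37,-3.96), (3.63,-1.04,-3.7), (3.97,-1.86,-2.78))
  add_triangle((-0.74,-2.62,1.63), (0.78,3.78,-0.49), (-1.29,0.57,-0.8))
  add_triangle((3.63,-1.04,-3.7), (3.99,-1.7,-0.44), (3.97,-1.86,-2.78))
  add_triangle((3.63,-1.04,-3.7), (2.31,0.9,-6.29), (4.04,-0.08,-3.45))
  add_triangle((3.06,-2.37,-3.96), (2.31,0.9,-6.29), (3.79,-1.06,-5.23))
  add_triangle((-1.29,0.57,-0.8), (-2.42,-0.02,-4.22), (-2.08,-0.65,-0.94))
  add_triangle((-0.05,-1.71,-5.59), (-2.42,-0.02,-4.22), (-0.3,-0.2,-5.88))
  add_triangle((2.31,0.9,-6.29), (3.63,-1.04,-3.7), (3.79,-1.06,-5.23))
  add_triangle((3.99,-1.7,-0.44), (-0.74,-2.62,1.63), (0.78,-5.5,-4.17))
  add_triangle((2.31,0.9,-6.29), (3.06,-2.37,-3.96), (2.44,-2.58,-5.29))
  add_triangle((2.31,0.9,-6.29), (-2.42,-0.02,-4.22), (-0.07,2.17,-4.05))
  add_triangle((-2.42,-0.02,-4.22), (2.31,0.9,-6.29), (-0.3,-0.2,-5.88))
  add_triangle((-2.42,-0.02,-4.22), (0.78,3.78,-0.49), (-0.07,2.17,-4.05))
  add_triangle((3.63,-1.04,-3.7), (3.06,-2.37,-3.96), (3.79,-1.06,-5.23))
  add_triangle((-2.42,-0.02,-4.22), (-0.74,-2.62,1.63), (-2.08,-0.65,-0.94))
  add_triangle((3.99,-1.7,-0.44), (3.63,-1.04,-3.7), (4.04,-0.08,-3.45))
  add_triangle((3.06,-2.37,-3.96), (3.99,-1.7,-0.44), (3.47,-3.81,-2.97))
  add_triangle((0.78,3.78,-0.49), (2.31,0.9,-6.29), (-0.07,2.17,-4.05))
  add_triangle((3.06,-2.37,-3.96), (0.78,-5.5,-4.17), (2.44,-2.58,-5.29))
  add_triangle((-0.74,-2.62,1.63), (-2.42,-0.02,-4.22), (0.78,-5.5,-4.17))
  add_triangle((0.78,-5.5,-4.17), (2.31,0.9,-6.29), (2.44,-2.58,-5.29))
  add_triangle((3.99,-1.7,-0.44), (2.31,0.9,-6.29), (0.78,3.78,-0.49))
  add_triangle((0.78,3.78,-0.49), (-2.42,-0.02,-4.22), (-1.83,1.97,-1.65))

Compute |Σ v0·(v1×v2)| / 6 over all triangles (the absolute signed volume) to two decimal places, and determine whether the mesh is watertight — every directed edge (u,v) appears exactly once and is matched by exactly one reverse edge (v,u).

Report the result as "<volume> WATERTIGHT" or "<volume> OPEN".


144.68 WATERTIGHT

Per-triangle v0·(v1×v2)/6:
  t1: +8.4081
  t2: -2.5929
  t3: +0.4157
  t4: +4.1341
  t5: +5.6060
  t6: -0.3321
  t7: +4.1754
  t8: +3.4458
  t9: +4.1191
  t10: +0.2913
  t11: +1.2548
  t12: -0.0253
  t13: +2.5593
  t14: +4.8929
  t15: +0.7996
  t16: +0.9897
  t17: +0.2137
  t18: +1.5119
  t19: +1.2355
  t20: +1.1589
  t21: +3.1965
  t22: +2.7107
  t23: +0.9993
  t24: +3.2553
  t25: +1.2301
  t26: +13.2929
  t27: +4.0862
  t28: +7.6376
  t29: +2.7253
  t30: +4.3586
  t31: +1.2481
  t32: +2.0875
  t33: +2.5893
  t34: +3.7822
  t35: +7.0574
  t36: +4.2117
  t37: +12.3163
  t38: +5.8067
  t39: +15.9984
  t40: +3.8270
Σ = +144.6789 → |volume| = 144.68

Directed edges: 120 total, each appears once with its reverse present → watertight.


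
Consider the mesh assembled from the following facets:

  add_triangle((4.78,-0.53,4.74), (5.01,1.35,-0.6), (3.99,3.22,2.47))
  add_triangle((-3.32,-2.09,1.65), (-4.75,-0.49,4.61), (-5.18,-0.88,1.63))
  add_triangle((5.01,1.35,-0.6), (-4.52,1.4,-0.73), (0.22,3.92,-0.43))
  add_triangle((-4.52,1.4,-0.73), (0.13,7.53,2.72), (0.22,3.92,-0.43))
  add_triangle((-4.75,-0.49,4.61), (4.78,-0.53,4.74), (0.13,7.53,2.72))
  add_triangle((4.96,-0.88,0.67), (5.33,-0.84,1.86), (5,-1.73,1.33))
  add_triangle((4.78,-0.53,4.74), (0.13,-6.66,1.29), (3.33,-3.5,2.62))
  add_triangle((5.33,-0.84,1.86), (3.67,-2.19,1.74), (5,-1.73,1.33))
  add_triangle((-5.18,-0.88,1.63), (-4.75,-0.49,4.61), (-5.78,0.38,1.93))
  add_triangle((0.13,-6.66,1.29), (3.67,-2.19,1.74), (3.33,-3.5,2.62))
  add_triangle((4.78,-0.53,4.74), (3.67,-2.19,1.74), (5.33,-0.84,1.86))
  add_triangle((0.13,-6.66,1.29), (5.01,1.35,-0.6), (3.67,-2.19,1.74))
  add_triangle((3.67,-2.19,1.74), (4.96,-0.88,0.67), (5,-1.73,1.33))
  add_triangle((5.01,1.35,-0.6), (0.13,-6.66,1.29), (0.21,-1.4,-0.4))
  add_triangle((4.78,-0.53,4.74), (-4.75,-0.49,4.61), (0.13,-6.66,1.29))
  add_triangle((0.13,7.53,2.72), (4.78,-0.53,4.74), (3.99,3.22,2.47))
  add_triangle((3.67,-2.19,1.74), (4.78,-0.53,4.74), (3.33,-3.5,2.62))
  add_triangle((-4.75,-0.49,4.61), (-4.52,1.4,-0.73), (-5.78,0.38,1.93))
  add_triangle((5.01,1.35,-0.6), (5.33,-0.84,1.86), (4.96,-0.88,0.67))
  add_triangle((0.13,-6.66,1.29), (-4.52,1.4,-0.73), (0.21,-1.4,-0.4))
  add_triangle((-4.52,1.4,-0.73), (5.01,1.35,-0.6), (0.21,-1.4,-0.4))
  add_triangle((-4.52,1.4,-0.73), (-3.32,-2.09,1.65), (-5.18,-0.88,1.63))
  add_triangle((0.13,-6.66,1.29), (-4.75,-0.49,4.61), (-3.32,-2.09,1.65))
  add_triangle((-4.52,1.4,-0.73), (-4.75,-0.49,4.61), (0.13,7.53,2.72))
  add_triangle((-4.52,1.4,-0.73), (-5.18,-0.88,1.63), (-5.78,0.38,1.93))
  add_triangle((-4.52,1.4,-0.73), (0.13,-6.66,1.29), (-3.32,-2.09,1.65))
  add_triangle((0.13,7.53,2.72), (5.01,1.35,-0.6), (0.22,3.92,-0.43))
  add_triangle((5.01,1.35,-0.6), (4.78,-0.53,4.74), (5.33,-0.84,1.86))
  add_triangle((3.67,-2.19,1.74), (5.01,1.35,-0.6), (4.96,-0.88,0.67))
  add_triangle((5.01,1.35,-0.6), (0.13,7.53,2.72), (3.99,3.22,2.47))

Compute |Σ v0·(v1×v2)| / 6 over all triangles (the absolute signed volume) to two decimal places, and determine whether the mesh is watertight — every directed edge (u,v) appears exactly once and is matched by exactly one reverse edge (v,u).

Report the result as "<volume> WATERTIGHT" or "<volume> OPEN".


288.22 WATERTIGHT

Per-triangle v0·(v1×v2)/6:
  t1: +13.9893
  t2: +4.2698
  t3: +3.2160
  t4: +10.7638
  t5: +58.1169
  t6: +0.8515
  t7: +6.5074
  t8: +0.9782
  t9: +3.6326
  t10: +3.0554
  t11: +4.4890
  t12: +8.7188
  t13: -0.0343
  t14: +3.6834
  t15: +48.4039
  t16: +16.4952
  t17: +3.7682
  t18: +1.4820
  t19: +2.2215
  t20: +3.4401
  t21: +2.3657
  t22: +1.7027
  t23: +10.2650
  t24: +34.6532
  t25: +2.7388
  t26: +7.9212
  t27: +11.3448
  t28: +6.3045
  t29: -0.6787
  t30: +13.5492
Σ = +288.2153 → |volume| = 288.22

Directed edges: 90 total, each appears once with its reverse present → watertight.


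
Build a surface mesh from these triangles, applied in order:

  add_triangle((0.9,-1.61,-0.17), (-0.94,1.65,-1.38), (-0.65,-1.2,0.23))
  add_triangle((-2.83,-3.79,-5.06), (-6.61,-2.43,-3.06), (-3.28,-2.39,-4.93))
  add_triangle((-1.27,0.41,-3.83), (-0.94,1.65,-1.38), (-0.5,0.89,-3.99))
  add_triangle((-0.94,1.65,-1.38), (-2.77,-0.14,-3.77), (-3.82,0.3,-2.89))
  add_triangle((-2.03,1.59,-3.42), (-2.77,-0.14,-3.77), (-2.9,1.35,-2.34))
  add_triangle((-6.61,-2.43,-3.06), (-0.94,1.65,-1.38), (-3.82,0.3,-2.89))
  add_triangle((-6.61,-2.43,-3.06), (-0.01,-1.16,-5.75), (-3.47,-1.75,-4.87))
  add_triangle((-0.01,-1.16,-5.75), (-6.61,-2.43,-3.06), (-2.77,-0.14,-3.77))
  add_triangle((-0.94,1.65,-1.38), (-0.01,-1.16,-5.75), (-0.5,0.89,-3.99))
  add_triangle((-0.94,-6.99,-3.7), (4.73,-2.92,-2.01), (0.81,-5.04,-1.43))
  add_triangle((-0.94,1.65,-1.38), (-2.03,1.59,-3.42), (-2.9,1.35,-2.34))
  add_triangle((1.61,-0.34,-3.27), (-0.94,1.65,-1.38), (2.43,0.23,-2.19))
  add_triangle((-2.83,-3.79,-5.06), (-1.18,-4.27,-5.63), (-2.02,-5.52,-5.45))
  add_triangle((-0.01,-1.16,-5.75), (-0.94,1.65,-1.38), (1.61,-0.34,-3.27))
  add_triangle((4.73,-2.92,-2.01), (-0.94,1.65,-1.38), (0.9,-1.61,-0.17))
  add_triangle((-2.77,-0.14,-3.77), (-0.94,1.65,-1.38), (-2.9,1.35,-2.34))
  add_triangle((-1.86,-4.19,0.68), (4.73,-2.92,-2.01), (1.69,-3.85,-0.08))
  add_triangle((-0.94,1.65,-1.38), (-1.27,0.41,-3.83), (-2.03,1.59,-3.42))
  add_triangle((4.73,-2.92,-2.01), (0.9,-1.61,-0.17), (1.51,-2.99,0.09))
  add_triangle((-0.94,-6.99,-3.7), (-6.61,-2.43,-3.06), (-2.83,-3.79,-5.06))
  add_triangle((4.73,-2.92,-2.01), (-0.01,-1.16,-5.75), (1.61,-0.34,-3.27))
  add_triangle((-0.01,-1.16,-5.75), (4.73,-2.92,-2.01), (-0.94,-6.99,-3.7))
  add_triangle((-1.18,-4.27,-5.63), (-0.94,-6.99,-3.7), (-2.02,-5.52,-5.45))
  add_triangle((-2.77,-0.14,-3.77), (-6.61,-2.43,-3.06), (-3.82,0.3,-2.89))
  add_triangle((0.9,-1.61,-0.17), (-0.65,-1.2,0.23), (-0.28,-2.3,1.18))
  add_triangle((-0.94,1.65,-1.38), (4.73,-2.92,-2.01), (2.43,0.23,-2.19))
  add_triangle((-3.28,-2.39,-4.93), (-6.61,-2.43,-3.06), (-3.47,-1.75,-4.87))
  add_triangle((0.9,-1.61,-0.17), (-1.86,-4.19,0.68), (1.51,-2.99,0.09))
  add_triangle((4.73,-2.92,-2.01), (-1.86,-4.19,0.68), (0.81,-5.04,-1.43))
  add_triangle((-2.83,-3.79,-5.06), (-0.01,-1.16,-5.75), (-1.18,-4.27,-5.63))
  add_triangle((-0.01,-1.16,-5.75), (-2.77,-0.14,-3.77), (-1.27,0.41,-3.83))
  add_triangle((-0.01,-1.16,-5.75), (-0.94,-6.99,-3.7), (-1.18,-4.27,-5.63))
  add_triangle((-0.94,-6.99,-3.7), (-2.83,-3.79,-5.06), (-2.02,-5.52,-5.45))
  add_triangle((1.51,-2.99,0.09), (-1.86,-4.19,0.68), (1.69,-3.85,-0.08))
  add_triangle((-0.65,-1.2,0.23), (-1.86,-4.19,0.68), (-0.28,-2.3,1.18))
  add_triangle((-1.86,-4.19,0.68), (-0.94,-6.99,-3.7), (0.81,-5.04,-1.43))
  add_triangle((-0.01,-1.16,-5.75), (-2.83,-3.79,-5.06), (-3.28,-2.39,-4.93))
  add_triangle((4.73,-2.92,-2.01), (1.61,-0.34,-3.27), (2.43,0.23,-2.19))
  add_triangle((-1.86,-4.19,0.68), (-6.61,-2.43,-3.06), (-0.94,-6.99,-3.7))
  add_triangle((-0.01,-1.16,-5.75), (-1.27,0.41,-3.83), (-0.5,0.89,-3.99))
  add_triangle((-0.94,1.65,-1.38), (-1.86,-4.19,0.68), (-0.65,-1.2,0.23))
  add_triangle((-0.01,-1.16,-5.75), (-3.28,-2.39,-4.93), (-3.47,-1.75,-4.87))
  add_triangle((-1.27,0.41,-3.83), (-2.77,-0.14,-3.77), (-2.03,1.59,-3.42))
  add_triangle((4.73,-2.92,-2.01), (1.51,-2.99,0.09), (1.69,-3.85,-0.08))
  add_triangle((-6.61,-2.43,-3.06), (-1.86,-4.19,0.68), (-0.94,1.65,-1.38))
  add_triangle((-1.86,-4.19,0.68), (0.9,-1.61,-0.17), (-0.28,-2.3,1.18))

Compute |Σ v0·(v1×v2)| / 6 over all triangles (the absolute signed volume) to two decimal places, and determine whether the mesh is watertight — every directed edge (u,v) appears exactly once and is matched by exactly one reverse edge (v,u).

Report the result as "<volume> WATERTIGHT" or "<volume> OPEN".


158.85 WATERTIGHT

Per-triangle v0·(v1×v2)/6:
  t1: -0.5525
  t2: +5.4422
  t3: +0.9318
  t4: +1.8325
  t5: +1.7097
  t6: +0.6917
  t7: -1.1551
  t8: +8.7283
  t9: -0.6118
  t10: +8.1920
  t11: +0.8505
  t12: +1.7252
  t13: +2.3414
  t14: +3.2731
  t15: -1.3000
  t16: -1.3289
  t17: +2.9299
  t18: +0.4823
  t19: -0.2635
  t20: +17.5593
  t21: +5.3436
  t22: +30.5721
  t23: +3.2317
  t24: +3.5856
  t25: -0.3544
  t26: -1.4510
  t27: +2.4749
  t28: -0.4089
  t29: +4.1742
  t30: +5.3683
  t31: +2.3807
  t32: +4.1978
  t33: +2.2883
  t34: +0.4583
  t35: +0.0843
  t36: +6.8924
  t37: +4.9090
  t38: +2.9302
  t39: +23.8915
  t40: +1.4932
  t41: +0.1323
  t42: +2.2227
  t43: +1.4983
  t44: +0.5836
  t45: -0.2617
  t46: +1.1328
Σ = +158.8483 → |volume| = 158.85

Directed edges: 138 total, each appears once with its reverse present → watertight.


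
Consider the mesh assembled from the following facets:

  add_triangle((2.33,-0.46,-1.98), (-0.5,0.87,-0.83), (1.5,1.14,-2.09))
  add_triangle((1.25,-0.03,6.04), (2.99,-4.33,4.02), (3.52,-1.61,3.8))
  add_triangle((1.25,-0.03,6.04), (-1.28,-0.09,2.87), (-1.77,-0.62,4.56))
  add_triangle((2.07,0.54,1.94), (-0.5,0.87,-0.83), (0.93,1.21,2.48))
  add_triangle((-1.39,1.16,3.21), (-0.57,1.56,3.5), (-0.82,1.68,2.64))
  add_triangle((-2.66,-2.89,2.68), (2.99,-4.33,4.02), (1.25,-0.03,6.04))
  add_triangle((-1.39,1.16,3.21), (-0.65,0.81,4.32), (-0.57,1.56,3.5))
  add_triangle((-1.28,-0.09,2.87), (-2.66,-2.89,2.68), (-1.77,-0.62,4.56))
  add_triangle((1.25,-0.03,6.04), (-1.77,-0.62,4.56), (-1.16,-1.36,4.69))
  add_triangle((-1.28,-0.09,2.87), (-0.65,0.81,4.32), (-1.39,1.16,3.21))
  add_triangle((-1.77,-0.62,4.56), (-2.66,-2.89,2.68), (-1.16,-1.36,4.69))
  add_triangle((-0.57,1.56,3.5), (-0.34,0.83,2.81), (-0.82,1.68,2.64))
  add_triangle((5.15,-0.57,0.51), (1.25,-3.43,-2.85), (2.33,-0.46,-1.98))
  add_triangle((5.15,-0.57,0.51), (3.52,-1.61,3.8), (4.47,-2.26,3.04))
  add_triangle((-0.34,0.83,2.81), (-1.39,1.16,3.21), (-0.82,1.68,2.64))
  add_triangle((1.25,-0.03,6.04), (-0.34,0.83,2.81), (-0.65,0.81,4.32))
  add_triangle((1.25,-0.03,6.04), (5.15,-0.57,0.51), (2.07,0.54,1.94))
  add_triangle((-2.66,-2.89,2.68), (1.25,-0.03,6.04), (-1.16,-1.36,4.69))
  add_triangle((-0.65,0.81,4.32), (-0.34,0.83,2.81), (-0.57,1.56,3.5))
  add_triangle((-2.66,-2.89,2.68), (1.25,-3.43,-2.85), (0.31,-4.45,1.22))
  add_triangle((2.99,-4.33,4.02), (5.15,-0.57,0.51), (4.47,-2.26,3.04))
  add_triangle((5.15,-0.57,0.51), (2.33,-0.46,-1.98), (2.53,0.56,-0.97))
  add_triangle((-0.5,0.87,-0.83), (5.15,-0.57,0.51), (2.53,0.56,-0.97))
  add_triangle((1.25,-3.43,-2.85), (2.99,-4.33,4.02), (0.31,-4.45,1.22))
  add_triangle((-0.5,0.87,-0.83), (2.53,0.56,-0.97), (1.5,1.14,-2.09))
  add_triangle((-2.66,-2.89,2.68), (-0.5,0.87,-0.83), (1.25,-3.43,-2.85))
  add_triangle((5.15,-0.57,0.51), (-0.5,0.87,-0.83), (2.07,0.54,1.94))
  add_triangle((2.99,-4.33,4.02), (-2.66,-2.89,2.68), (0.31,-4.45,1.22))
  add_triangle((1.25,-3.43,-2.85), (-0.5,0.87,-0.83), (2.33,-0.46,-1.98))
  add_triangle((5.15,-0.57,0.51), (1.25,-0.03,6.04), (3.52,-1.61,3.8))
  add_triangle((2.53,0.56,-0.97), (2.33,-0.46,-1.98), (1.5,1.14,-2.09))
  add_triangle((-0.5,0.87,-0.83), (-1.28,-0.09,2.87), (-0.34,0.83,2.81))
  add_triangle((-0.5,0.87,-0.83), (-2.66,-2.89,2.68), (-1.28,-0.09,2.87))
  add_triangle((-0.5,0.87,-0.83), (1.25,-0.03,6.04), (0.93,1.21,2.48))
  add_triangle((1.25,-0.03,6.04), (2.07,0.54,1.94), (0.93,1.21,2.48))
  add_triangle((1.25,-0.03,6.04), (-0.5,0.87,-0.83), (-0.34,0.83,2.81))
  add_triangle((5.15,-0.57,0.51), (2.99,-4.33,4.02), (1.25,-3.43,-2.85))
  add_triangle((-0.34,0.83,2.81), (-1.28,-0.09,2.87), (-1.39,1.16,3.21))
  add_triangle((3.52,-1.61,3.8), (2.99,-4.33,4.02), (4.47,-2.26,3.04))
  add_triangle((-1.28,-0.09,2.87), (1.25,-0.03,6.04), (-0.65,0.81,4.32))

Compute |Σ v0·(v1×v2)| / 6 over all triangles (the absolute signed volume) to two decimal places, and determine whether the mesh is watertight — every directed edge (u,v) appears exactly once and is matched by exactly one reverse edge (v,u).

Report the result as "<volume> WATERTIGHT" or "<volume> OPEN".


Per-triangle v0·(v1×v2)/6:
  t1: +0.4557
  t2: +8.4037
  t3: +0.9200
  t4: +0.6758
  t5: +0.3162
  t6: +20.1970
  t7: +0.5728
  t8: +0.6882
  t9: +2.3704
  t10: +0.7510
  t11: +2.1569
  t12: -0.0616
  t13: +5.7302
  t14: +2.5088
  t15: -0.3726
  t16: +0.5405
  t17: +3.7442
  t18: +1.8443
  t19: +0.0633
  t20: +6.6282
  t21: +3.2731
  t22: +1.8057
  t23: +0.2907
  t24: +9.6818
  t25: +0.2783
  t26: +3.8278
  t27: +1.7284
  t28: +9.7756
  t29: +2.0867
  t30: +6.5183
  t31: +0.9935
  t32: +0.7508
  t33: +1.7592
  t34: +0.7671
  t35: +1.8225
  t36: +0.5244
  t37: +20.7289
  t38: -0.5324
  t39: +3.2034
  t40: +1.6862
Σ = +129.1030 → |volume| = 129.10

Directed edges: 120 total, each appears once with its reverse present → watertight.

129.10 WATERTIGHT


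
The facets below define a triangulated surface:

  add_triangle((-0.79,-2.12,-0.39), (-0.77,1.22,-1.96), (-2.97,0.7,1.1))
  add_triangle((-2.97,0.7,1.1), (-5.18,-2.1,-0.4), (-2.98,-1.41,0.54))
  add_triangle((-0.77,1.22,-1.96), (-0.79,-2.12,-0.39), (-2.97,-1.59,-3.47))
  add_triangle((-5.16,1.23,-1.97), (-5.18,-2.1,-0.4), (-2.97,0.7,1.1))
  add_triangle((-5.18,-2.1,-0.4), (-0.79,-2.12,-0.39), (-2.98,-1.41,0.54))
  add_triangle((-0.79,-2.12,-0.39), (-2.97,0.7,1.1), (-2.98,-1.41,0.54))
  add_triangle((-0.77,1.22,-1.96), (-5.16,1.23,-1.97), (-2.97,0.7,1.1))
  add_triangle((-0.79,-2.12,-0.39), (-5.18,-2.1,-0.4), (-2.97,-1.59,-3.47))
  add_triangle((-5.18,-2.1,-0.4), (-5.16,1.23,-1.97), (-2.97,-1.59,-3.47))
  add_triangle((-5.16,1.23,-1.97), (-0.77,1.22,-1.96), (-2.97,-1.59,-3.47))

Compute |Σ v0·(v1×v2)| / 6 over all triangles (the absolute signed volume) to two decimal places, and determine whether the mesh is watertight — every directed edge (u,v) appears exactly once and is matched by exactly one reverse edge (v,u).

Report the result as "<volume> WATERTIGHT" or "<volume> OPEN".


Per-triangle v0·(v1×v2)/6:
  t1: -2.9139
  t2: +1.4976
  t3: +0.4601
  t4: +6.3958
  t5: +1.2539
  t6: -0.0702
  t7: +1.9798
  t8: +4.9256
  t9: +9.8175
  t10: +5.3748
Σ = +28.7210 → |volume| = 28.72

Directed edges: 30 total, each appears once with its reverse present → watertight.

28.72 WATERTIGHT


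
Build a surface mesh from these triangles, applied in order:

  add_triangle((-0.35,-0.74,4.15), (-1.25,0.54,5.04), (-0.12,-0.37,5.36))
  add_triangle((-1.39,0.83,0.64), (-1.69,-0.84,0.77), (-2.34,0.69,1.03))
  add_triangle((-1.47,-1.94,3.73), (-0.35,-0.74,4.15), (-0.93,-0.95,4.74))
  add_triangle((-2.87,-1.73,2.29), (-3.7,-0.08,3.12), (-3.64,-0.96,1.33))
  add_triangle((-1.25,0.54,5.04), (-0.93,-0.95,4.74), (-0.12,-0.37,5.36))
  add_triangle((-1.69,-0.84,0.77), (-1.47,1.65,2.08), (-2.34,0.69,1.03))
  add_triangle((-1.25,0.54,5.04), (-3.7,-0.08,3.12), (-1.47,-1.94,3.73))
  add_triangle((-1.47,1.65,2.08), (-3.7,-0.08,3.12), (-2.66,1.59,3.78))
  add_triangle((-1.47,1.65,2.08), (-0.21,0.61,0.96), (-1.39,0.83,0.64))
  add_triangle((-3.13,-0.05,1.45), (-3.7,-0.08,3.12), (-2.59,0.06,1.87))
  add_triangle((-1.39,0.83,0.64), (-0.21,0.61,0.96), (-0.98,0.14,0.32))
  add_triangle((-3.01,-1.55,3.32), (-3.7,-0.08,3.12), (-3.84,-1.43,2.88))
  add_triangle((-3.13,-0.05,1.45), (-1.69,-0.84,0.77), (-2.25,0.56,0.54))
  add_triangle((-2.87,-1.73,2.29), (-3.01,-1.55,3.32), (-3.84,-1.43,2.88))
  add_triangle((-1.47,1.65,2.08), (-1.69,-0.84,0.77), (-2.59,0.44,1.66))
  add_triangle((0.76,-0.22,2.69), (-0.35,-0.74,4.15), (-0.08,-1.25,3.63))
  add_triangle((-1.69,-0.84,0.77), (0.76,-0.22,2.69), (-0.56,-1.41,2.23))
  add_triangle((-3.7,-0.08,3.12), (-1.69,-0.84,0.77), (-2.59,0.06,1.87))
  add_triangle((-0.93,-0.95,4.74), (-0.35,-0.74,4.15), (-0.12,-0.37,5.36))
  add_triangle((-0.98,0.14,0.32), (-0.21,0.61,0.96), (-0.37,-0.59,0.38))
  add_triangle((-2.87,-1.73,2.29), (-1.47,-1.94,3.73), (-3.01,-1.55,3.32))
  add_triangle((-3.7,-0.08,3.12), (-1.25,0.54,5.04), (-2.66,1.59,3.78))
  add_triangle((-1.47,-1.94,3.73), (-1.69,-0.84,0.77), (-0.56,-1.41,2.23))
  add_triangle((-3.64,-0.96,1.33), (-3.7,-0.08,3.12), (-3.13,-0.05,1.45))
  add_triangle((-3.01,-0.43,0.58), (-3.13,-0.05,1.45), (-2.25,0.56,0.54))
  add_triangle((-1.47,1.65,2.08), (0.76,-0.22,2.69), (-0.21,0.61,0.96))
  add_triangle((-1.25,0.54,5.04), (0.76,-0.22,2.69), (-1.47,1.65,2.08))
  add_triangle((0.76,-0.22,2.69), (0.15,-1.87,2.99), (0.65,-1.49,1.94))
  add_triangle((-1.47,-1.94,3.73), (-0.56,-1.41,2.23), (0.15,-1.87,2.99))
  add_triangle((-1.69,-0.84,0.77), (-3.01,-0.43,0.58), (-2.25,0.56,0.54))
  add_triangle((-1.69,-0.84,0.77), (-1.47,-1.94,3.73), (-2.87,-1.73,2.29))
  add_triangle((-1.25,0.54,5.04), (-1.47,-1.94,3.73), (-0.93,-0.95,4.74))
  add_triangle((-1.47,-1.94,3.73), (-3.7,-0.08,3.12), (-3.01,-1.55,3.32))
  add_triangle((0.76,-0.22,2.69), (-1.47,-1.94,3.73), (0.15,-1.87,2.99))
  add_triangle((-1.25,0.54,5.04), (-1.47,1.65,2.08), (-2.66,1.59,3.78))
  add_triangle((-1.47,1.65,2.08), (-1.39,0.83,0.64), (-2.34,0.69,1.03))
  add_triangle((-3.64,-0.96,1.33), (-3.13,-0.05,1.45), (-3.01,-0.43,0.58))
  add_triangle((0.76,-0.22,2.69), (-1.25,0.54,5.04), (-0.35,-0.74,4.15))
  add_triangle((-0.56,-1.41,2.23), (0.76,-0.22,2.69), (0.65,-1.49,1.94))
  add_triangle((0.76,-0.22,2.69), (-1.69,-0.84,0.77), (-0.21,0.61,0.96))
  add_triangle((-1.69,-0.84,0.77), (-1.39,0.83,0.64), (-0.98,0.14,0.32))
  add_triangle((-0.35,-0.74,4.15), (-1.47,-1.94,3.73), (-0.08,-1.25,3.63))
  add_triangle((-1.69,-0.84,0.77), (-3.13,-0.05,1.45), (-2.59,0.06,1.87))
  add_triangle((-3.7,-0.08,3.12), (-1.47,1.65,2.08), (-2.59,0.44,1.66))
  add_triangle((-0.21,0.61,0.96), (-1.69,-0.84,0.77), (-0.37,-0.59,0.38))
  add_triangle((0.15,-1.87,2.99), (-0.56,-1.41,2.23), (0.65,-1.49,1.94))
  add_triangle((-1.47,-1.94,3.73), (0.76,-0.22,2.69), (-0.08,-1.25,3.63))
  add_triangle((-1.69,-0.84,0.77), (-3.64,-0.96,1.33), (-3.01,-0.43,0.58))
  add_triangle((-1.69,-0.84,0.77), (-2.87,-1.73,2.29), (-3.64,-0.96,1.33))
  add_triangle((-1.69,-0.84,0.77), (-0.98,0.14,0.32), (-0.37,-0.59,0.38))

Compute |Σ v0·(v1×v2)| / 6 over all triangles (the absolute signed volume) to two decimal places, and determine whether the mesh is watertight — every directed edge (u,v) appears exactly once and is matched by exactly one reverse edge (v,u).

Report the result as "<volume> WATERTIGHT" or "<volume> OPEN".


Per-triangle v0·(v1×v2)/6:
  t1: -0.6646
  t2: -0.0190
  t3: +0.3838
  t4: +1.7184
  t5: +1.2862
  t6: +0.7603
  t7: +5.5612
  t8: +0.7401
  t9: +0.0031
  t10: +0.0817
  t11: -0.0743
  t12: +0.9773
  t13: -0.2171
  t14: +0.4119
  t15: -0.3643
  t16: +0.4520
  t17: -0.6353
  t18: -0.2024
  t19: +0.1908
  t20: -0.1182
  t21: +0.7863
  t22: +3.5122
  t23: +0.3027
  t24: +0.6653
  t25: +0.3533
  t26: +0.2425
  t27: +1.3036
  t28: +0.4889
  t29: +0.1442
  t30: -0.2284
  t31: +0.0730
  t32: +1.1500
  t33: +1.3605
  t34: +1.3300
  t35: +1.1152
  t36: +0.2214
  t37: +0.3122
  t38: +1.1302
  t39: -0.7664
  t40: -0.7565
  t41: +0.0554
  t42: +0.6811
  t43: -0.2835
  t44: +0.8005
  t45: +0.1414
  t46: +0.0969
  t47: -0.2681
  t48: +0.0907
  t49: +0.2069
  t50: -0.0229
Σ = +24.5099 → |volume| = 24.51

Directed edges: 150 total; 6 unmatched, e.g. (-2.87,-1.73,2.29)→(-3.7,-0.08,3.12) → open.

24.51 OPEN


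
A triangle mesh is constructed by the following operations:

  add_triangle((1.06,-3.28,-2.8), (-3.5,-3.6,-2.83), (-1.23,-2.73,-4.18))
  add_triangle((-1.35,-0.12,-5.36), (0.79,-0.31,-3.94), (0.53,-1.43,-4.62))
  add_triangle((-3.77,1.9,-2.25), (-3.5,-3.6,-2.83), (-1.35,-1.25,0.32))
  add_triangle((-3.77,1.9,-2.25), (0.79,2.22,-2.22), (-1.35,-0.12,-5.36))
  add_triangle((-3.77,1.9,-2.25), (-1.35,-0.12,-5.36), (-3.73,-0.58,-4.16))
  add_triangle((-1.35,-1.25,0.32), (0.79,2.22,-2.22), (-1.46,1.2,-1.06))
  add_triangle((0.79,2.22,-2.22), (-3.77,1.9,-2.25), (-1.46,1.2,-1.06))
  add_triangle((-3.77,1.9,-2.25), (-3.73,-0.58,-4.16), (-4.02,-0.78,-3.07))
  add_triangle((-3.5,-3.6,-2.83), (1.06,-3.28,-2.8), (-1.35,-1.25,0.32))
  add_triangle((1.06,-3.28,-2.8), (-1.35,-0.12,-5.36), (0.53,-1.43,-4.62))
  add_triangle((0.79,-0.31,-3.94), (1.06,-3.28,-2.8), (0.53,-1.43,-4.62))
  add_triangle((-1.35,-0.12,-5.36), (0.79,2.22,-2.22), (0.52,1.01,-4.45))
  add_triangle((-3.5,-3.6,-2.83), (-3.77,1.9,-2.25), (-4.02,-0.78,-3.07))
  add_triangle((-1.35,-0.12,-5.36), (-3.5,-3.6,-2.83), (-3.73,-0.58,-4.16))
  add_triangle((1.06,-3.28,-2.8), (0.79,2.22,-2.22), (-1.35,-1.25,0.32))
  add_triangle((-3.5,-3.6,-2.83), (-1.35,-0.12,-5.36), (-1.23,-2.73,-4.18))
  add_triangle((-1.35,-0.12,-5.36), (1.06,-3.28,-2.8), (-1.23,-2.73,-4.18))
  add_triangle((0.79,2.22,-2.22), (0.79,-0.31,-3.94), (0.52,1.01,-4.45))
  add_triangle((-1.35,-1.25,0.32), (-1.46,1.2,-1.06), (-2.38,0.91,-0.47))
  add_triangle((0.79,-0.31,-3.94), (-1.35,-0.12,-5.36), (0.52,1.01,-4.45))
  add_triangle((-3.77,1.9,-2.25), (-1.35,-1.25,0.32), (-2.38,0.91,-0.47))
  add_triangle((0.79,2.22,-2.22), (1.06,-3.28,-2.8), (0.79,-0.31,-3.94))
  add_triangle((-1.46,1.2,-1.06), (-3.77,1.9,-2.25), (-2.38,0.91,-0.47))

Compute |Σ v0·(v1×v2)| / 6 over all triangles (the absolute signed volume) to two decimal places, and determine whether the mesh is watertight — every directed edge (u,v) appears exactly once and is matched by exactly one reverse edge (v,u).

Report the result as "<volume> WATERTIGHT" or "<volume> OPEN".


59.09 OPEN

Per-triangle v0·(v1×v2)/6:
  t1: +4.9958
  t2: +1.7766
  t3: +4.6929
  t4: +8.8457
  t5: +6.0666
  t6: -0.6962
  t7: +0.4747
  t8: +2.3728
  t9: +3.3030
  t10: +2.7758
  t11: +1.1455
  t12: +1.9895
  t13: +0.9541
  t14: +7.2620
  t15: -2.8027
  t16: +6.0046
  t17: +4.6668
  t18: +0.8934
  t19: -0.3913
  t20: +2.0919
  t21: +0.9480
  t22: +1.4769
  t23: +0.2429
Σ = +59.0894 → |volume| = 59.09

Directed edges: 69 total; 3 unmatched, e.g. (-3.73,-0.58,-4.16)→(-4.02,-0.78,-3.07) → open.


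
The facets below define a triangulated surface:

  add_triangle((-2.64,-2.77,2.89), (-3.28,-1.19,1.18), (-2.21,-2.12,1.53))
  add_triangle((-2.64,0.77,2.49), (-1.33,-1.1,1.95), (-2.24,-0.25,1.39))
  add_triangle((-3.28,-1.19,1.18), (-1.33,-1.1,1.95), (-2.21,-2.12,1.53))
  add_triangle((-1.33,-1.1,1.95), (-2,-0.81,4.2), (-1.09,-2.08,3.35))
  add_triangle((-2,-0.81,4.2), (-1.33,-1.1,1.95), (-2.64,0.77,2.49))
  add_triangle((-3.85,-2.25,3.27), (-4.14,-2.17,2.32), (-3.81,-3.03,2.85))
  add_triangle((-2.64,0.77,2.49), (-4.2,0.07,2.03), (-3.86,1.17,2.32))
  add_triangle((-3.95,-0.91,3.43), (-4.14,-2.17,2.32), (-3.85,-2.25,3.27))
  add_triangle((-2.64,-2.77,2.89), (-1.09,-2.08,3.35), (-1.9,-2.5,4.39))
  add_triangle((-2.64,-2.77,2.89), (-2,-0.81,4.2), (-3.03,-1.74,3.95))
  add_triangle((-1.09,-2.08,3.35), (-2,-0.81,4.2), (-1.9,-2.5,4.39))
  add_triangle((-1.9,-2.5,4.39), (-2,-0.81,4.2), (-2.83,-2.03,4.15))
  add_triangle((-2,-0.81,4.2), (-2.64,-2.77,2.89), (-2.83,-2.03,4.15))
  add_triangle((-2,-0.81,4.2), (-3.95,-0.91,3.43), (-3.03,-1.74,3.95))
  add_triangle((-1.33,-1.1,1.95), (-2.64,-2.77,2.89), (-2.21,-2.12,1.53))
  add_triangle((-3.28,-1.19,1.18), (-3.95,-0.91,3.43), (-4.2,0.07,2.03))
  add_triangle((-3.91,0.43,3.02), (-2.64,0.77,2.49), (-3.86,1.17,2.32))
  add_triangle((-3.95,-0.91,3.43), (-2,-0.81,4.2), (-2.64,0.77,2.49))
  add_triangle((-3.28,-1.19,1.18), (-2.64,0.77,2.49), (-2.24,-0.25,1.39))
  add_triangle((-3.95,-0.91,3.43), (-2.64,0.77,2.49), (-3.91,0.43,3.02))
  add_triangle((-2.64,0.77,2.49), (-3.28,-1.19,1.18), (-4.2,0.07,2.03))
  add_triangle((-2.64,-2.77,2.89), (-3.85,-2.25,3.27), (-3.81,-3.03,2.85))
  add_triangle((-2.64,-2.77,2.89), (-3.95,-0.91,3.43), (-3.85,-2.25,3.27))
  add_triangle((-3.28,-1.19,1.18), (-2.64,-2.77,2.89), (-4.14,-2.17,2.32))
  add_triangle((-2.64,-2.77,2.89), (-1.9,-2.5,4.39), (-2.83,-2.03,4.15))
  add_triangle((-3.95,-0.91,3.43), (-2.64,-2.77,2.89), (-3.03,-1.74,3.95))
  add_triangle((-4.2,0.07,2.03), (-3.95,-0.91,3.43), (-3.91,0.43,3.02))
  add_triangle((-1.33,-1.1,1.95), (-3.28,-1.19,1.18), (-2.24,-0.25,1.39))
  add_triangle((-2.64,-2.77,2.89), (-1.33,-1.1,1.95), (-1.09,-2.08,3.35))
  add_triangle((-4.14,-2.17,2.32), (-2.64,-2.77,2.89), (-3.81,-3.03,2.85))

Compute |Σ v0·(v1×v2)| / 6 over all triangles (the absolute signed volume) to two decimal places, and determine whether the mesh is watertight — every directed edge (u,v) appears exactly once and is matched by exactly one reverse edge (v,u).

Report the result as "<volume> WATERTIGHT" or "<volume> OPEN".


Per-triangle v0·(v1×v2)/6:
  t1: +0.6701
  t2: -0.7496
  t3: -0.8123
  t4: -0.6590
  t5: -1.0883
  t6: +0.6785
  t7: -0.7087
  t8: +1.0855
  t9: +0.4711
  t10: +0.9143
  t11: +0.3935
  t12: +1.1521
  t13: -0.2346
  t14: +1.3865
  t15: -0.1588
  t16: +1.6019
  t17: +0.4258
  t18: +2.2804
  t19: -0.0780
  t20: +0.5136
  t21: -0.8517
  t22: +0.6379
  t23: +0.6403
  t24: +0.1143
  t25: +1.1892
  t26: +1.4671
  t27: +1.1604
  t28: -0.6498
  t29: -0.4840
  t30: -0.3216
Σ = +9.9862 → |volume| = 9.99

Directed edges: 90 total; 6 unmatched, e.g. (-4.2,0.07,2.03)→(-3.86,1.17,2.32) → open.

9.99 OPEN
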